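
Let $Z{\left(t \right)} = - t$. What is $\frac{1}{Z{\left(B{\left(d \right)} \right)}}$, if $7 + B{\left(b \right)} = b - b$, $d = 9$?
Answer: $\frac{1}{7} \approx 0.14286$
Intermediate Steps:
$B{\left(b \right)} = -7$ ($B{\left(b \right)} = -7 + \left(b - b\right) = -7 + 0 = -7$)
$\frac{1}{Z{\left(B{\left(d \right)} \right)}} = \frac{1}{\left(-1\right) \left(-7\right)} = \frac{1}{7}$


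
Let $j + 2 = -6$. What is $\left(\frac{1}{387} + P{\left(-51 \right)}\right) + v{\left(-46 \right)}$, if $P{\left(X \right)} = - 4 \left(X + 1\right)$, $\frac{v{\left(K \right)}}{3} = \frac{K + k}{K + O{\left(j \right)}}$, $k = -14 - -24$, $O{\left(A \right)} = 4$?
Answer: $\frac{548773}{2709} \approx 202.57$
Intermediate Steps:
$j = -8$ ($j = -2 - 6 = -8$)
$k = 10$ ($k = -14 + 24 = 10$)
$v{\left(K \right)} = \frac{3 \left(10 + K\right)}{4 + K}$ ($v{\left(K \right)} = 3 \frac{K + 10}{K + 4} = 3 \frac{10 + K}{4 + K} = \frac{3 \left(10 + K\right)}{4 + K}$)
$P{\left(X \right)} = -4 - 4 X$ ($P{\left(X \right)} = - 4 \left(1 + X\right) = -4 - 4 X$)
$\left(\frac{1}{387} + P{\left(-51 \right)}\right) + v{\left(-46 \right)} = \left(\frac{1}{387} - -200\right) + \frac{3 \left(10 - 46\right)}{4 - 46} = \left(\frac{1}{387} + \left(-4 + 204\right)\right) + 3 \frac{1}{-42} \left(-36\right) = \left(\frac{1}{387} + 200\right) + 3 \left(- \frac{1}{42}\right) \left(-36\right) = \frac{77401}{387} + \frac{18}{7} = \frac{548773}{2709}$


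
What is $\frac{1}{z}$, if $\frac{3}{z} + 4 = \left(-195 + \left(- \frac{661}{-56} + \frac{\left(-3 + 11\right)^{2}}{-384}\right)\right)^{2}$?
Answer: $\frac{948835129}{84672} \approx 11206.0$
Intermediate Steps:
$z = \frac{84672}{948835129}$ ($z = \frac{3}{-4 + \left(-195 + \left(- \frac{661}{-56} + \frac{\left(-3 + 11\right)^{2}}{-384}\right)\right)^{2}} = \frac{3}{-4 + \left(-195 + \left(\left(-661\right) \left(- \frac{1}{56}\right) + 8^{2} \left(- \frac{1}{384}\right)\right)\right)^{2}} = \frac{3}{-4 + \left(-195 + \left(\frac{661}{56} + 64 \left(- \frac{1}{384}\right)\right)\right)^{2}} = \frac{3}{-4 + \left(-195 + \left(\frac{661}{56} - \frac{1}{6}\right)\right)^{2}} = \frac{3}{-4 + \left(-195 + \frac{1955}{168}\right)^{2}} = \frac{3}{-4 + \left(- \frac{30805}{168}\right)^{2}} = \frac{3}{-4 + \frac{948948025}{28224}} = \frac{3}{\frac{948835129}{28224}} = 3 \cdot \frac{28224}{948835129} = \frac{84672}{948835129} \approx 8.9238 \cdot 10^{-5}$)
$\frac{1}{z} = \frac{1}{\frac{84672}{948835129}} = \frac{948835129}{84672}$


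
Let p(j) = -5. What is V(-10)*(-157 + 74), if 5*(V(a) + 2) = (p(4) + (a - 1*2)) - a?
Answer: 1411/5 ≈ 282.20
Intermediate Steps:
V(a) = -17/5 (V(a) = -2 + ((-5 + (a - 1*2)) - a)/5 = -2 + ((-5 + (a - 2)) - a)/5 = -2 + ((-5 + (-2 + a)) - a)/5 = -2 + ((-7 + a) - a)/5 = -2 + (⅕)*(-7) = -2 - 7/5 = -17/5)
V(-10)*(-157 + 74) = -17*(-157 + 74)/5 = -17/5*(-83) = 1411/5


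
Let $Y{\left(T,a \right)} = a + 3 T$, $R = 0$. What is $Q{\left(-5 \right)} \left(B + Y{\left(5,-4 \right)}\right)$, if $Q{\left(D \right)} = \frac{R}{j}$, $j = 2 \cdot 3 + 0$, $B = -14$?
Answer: $0$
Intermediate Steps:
$j = 6$ ($j = 6 + 0 = 6$)
$Q{\left(D \right)} = 0$ ($Q{\left(D \right)} = \frac{0}{6} = 0 \cdot \frac{1}{6} = 0$)
$Q{\left(-5 \right)} \left(B + Y{\left(5,-4 \right)}\right) = 0 \left(-14 + \left(-4 + 3 \cdot 5\right)\right) = 0 \left(-14 + \left(-4 + 15\right)\right) = 0 \left(-14 + 11\right) = 0 \left(-3\right) = 0$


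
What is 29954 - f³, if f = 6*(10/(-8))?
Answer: 243007/8 ≈ 30376.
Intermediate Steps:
f = -15/2 (f = 6*(10*(-⅛)) = 6*(-5/4) = -15/2 ≈ -7.5000)
29954 - f³ = 29954 - (-15/2)³ = 29954 - 1*(-3375/8) = 29954 + 3375/8 = 243007/8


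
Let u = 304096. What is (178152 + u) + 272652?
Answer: 754900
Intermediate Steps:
(178152 + u) + 272652 = (178152 + 304096) + 272652 = 482248 + 272652 = 754900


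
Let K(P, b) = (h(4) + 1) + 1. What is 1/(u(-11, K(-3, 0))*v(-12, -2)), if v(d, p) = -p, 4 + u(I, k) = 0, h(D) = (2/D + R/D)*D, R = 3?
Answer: -⅛ ≈ -0.12500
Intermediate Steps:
h(D) = 5 (h(D) = (2/D + 3/D)*D = (5/D)*D = 5)
K(P, b) = 7 (K(P, b) = (5 + 1) + 1 = 6 + 1 = 7)
u(I, k) = -4 (u(I, k) = -4 + 0 = -4)
1/(u(-11, K(-3, 0))*v(-12, -2)) = 1/(-(-4)*(-2)) = 1/(-4*2) = 1/(-8) = -⅛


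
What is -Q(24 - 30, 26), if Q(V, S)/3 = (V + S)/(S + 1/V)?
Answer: -72/31 ≈ -2.3226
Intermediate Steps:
Q(V, S) = 3*(S + V)/(S + 1/V) (Q(V, S) = 3*((V + S)/(S + 1/V)) = 3*((S + V)/(S + 1/V)) = 3*(S + V)/(S + 1/V))
-Q(24 - 30, 26) = -3*(24 - 30)*(26 + (24 - 30))/(1 + 26*(24 - 30)) = -3*(-6)*(26 - 6)/(1 + 26*(-6)) = -3*(-6)*20/(1 - 156) = -3*(-6)*20/(-155) = -3*(-6)*(-1)*20/155 = -1*72/31 = -72/31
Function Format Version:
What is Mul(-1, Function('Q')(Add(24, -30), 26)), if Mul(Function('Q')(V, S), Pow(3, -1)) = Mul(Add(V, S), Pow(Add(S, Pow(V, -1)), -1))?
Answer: Rational(-72, 31) ≈ -2.3226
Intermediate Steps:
Function('Q')(V, S) = Mul(3, Pow(Add(S, Pow(V, -1)), -1), Add(S, V)) (Function('Q')(V, S) = Mul(3, Mul(Add(V, S), Pow(Add(S, Pow(V, -1)), -1))) = Mul(3, Mul(Add(S, V), Pow(Add(S, Pow(V, -1)), -1))) = Mul(3, Mul(Pow(Add(S, Pow(V, -1)), -1), Add(S, V))) = Mul(3, Pow(Add(S, Pow(V, -1)), -1), Add(S, V)))
Mul(-1, Function('Q')(Add(24, -30), 26)) = Mul(-1, Mul(3, Add(24, -30), Pow(Add(1, Mul(26, Add(24, -30))), -1), Add(26, Add(24, -30)))) = Mul(-1, Mul(3, -6, Pow(Add(1, Mul(26, -6)), -1), Add(26, -6))) = Mul(-1, Mul(3, -6, Pow(Add(1, -156), -1), 20)) = Mul(-1, Mul(3, -6, Pow(-155, -1), 20)) = Mul(-1, Mul(3, -6, Rational(-1, 155), 20)) = Mul(-1, Rational(72, 31)) = Rational(-72, 31)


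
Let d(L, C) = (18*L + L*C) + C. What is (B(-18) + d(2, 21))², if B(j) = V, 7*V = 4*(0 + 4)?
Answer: 502681/49 ≈ 10259.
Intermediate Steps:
d(L, C) = C + 18*L + C*L (d(L, C) = (18*L + C*L) + C = C + 18*L + C*L)
V = 16/7 (V = (4*(0 + 4))/7 = (4*4)/7 = (⅐)*16 = 16/7 ≈ 2.2857)
B(j) = 16/7
(B(-18) + d(2, 21))² = (16/7 + (21 + 18*2 + 21*2))² = (16/7 + (21 + 36 + 42))² = (16/7 + 99)² = (709/7)² = 502681/49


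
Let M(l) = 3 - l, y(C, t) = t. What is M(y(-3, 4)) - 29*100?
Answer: -2901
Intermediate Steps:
M(y(-3, 4)) - 29*100 = (3 - 1*4) - 29*100 = (3 - 4) - 2900 = -1 - 2900 = -2901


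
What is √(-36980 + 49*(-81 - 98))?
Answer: I*√45751 ≈ 213.89*I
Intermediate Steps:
√(-36980 + 49*(-81 - 98)) = √(-36980 + 49*(-179)) = √(-36980 - 8771) = √(-45751) = I*√45751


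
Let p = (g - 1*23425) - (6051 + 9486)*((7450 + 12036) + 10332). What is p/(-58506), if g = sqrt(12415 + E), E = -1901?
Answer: 463305691/58506 - sqrt(10514)/58506 ≈ 7918.9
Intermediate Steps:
g = sqrt(10514) (g = sqrt(12415 - 1901) = sqrt(10514) ≈ 102.54)
p = -463305691 + sqrt(10514) (p = (sqrt(10514) - 1*23425) - (6051 + 9486)*((7450 + 12036) + 10332) = (sqrt(10514) - 23425) - 15537*(19486 + 10332) = (-23425 + sqrt(10514)) - 15537*29818 = (-23425 + sqrt(10514)) - 1*463282266 = (-23425 + sqrt(10514)) - 463282266 = -463305691 + sqrt(10514) ≈ -4.6331e+8)
p/(-58506) = (-463305691 + sqrt(10514))/(-58506) = (-463305691 + sqrt(10514))*(-1/58506) = 463305691/58506 - sqrt(10514)/58506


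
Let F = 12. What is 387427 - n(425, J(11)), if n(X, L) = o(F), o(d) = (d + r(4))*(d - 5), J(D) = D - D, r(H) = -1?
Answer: 387350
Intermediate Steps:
J(D) = 0
o(d) = (-1 + d)*(-5 + d) (o(d) = (d - 1)*(d - 5) = (-1 + d)*(-5 + d))
n(X, L) = 77 (n(X, L) = 5 + 12**2 - 6*12 = 5 + 144 - 72 = 77)
387427 - n(425, J(11)) = 387427 - 1*77 = 387427 - 77 = 387350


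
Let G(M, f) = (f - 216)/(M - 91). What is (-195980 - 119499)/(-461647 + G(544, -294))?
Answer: 47637329/69708867 ≈ 0.68338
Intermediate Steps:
G(M, f) = (-216 + f)/(-91 + M)
(-195980 - 119499)/(-461647 + G(544, -294)) = (-195980 - 119499)/(-461647 + (-216 - 294)/(-91 + 544)) = -315479/(-461647 - 510/453) = -315479/(-461647 + (1/453)*(-510)) = -315479/(-461647 - 170/151) = -315479/(-69708867/151) = -315479*(-151/69708867) = 47637329/69708867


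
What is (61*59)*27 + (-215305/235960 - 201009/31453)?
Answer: 8483879784911/87313528 ≈ 97166.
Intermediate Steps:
(61*59)*27 + (-215305/235960 - 201009/31453) = 3599*27 + (-215305*1/235960 - 201009*1/31453) = 97173 + (-2533/2776 - 201009/31453) = 97173 - 637671433/87313528 = 8483879784911/87313528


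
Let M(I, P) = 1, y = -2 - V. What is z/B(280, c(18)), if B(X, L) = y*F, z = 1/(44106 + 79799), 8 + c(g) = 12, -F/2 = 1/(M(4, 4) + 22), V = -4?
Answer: -23/495620 ≈ -4.6407e-5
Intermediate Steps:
y = 2 (y = -2 - 1*(-4) = -2 + 4 = 2)
F = -2/23 (F = -2/(1 + 22) = -2/23 ≈ -0.086957)
c(g) = 4 (c(g) = -8 + 12 = 4)
z = 1/123905 ≈ 8.0707e-6
B(X, L) = -4/23 (B(X, L) = 2*(-2/23) = -4/23)
z/B(280, c(18)) = 1/(123905*(-4/23)) = (1/123905)*(-23/4) = -23/495620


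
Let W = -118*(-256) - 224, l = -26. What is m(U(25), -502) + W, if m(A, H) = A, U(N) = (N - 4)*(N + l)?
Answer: 29963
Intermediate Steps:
U(N) = (-26 + N)*(-4 + N) (U(N) = (N - 4)*(N - 26) = (-4 + N)*(-26 + N) = (-26 + N)*(-4 + N))
W = 29984 (W = 30208 - 224 = 29984)
m(U(25), -502) + W = (104 + 25² - 30*25) + 29984 = (104 + 625 - 750) + 29984 = -21 + 29984 = 29963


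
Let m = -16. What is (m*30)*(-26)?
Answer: 12480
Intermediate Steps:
(m*30)*(-26) = -16*30*(-26) = -480*(-26) = 12480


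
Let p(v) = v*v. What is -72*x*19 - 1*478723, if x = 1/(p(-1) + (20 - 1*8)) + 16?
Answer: -6509311/13 ≈ -5.0072e+5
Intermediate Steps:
p(v) = v**2
x = 209/13 (x = 1/((-1)**2 + (20 - 1*8)) + 16 = 1/(1 + (20 - 8)) + 16 = 1/(1 + 12) + 16 = 1/13 + 16 = 209/13 ≈ 16.077)
-72*x*19 - 1*478723 = -72*209/13*19 - 1*478723 = -15048/13*19 - 478723 = -285912/13 - 478723 = -6509311/13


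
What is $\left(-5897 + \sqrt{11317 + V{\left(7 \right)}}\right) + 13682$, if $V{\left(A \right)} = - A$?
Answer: $7785 + \sqrt{11310} \approx 7891.4$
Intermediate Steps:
$\left(-5897 + \sqrt{11317 + V{\left(7 \right)}}\right) + 13682 = \left(-5897 + \sqrt{11317 - 7}\right) + 13682 = \left(-5897 + \sqrt{11310}\right) + 13682 = 7785 + \sqrt{11310}$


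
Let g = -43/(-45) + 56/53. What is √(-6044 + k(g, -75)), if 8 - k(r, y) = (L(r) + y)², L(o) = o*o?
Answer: 2*I*√89545569107731294/5688225 ≈ 105.21*I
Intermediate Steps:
L(o) = o²
g = 4799/2385 (g = -43*(-1/45) + 56*(1/53) = 43/45 + 56/53 = 4799/2385 ≈ 2.0122)
k(r, y) = 8 - (y + r²)² (k(r, y) = 8 - (r² + y)² = 8 - (y + r²)²)
√(-6044 + k(g, -75)) = √(-6044 + (8 - (-75 + (4799/2385)²)²)) = √(-6044 + (8 - (-75 + 23030401/5688225)²)) = √(-6044 + (8 - (-403586474/5688225)²)) = √(-6044 + (8 - 1*162882041995752676/32355903650625)) = √(-6044 + (8 - 162882041995752676/32355903650625)) = √(-6044 - 162623194766547676/32355903650625) = √(-358182276430925176/32355903650625) = 2*I*√89545569107731294/5688225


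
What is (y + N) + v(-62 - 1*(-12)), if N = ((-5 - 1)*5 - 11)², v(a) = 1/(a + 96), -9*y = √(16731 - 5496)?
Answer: 77327/46 - √11235/9 ≈ 1669.2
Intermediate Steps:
y = -√11235/9 (y = -√(16731 - 5496)/9 = -√11235/9 ≈ -11.777)
v(a) = 1/(96 + a)
N = 1681 (N = (-6*5 - 11)² = (-30 - 11)² = (-41)² = 1681)
(y + N) + v(-62 - 1*(-12)) = (-√11235/9 + 1681) + 1/(96 + (-62 - 1*(-12))) = (1681 - √11235/9) + 1/(96 + (-62 + 12)) = (1681 - √11235/9) + 1/(96 - 50) = (1681 - √11235/9) + 1/46 = 77327/46 - √11235/9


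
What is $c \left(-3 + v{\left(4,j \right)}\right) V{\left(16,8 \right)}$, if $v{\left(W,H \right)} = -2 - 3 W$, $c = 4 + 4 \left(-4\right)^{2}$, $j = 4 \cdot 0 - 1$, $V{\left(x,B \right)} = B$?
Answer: $-9248$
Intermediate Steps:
$j = -1$ ($j = 0 - 1 = -1$)
$c = 68$ ($c = 4 + 4 \cdot 16 = 4 + 64 = 68$)
$c \left(-3 + v{\left(4,j \right)}\right) V{\left(16,8 \right)} = 68 \left(-3 - 14\right) 8 = 68 \left(-17\right) 8 = \left(-1156\right) 8 = -9248$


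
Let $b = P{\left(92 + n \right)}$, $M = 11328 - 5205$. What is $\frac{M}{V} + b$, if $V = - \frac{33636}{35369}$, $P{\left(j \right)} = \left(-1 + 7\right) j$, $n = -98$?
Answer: $- \frac{72591761}{11212} \approx -6474.5$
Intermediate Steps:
$M = 6123$
$P{\left(j \right)} = 6 j$
$V = - \frac{33636}{35369}$ ($V = \left(-33636\right) \frac{1}{35369} = - \frac{33636}{35369} \approx -0.951$)
$b = -36$ ($b = 6 \left(92 - 98\right) = 6 \left(-6\right) = -36$)
$\frac{M}{V} + b = \frac{6123}{- \frac{33636}{35369}} - 36 = 6123 \left(- \frac{35369}{33636}\right) - 36 = - \frac{72188129}{11212} - 36 = - \frac{72591761}{11212}$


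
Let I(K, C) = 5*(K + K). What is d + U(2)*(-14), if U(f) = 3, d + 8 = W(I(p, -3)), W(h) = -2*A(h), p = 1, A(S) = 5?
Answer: -60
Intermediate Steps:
I(K, C) = 10*K (I(K, C) = 5*(2*K) = 10*K)
W(h) = -10 (W(h) = -2*5 = -10)
d = -18 (d = -8 - 10 = -18)
d + U(2)*(-14) = -18 + 3*(-14) = -18 - 42 = -60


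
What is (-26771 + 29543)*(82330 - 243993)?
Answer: -448129836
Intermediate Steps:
(-26771 + 29543)*(82330 - 243993) = 2772*(-161663) = -448129836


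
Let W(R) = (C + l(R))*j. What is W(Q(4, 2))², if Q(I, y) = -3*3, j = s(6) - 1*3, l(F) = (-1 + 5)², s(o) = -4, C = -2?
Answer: 9604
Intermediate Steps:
l(F) = 16 (l(F) = 4² = 16)
j = -7 (j = -4 - 1*3 = -4 - 3 = -7)
Q(I, y) = -9
W(R) = -98 (W(R) = (-2 + 16)*(-7) = 14*(-7) = -98)
W(Q(4, 2))² = (-98)² = 9604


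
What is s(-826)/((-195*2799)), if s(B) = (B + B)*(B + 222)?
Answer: -997808/545805 ≈ -1.8281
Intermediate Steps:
s(B) = 2*B*(222 + B) (s(B) = (2*B)*(222 + B) = 2*B*(222 + B))
s(-826)/((-195*2799)) = (2*(-826)*(222 - 826))/((-195*2799)) = (2*(-826)*(-604))/(-545805) = 997808*(-1/545805) = -997808/545805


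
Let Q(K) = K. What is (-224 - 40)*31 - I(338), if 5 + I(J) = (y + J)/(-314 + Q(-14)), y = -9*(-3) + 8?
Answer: -2682339/328 ≈ -8177.9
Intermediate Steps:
y = 35 (y = 27 + 8 = 35)
I(J) = -1675/328 - J/328 (I(J) = -5 + (35 + J)/(-314 - 14) = -5 + (35 + J)/(-328) = -5 + (35 + J)*(-1/328) = -5 + (-35/328 - J/328) = -1675/328 - J/328)
(-224 - 40)*31 - I(338) = (-224 - 40)*31 - (-1675/328 - 1/328*338) = -264*31 - (-1675/328 - 169/164) = -8184 - 1*(-2013/328) = -8184 + 2013/328 = -2682339/328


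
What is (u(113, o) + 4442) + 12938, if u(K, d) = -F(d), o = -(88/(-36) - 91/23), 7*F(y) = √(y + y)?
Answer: 17380 - 5*√2438/483 ≈ 17380.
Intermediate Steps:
F(y) = √2*√y/7 (F(y) = √(y + y)/7 = √(2*y)/7 = (√2*√y)/7 = √2*√y/7)
o = 1325/207 (o = -(88*(-1/36) - 91*1/23) = -(-22/9 - 91/23) = -1*(-1325/207) = 1325/207 ≈ 6.4010)
u(K, d) = -√2*√d/7
(u(113, o) + 4442) + 12938 = (-√2*√(1325/207)/7 + 4442) + 12938 = (-√2*5*√1219/69/7 + 4442) + 12938 = (-5*√2438/483 + 4442) + 12938 = (4442 - 5*√2438/483) + 12938 = 17380 - 5*√2438/483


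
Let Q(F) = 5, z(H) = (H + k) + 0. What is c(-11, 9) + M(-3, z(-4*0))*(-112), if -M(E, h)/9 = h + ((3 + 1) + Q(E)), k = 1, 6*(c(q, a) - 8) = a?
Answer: 20179/2 ≈ 10090.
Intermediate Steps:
c(q, a) = 8 + a/6
z(H) = 1 + H (z(H) = (H + 1) + 0 = (1 + H) + 0 = 1 + H)
M(E, h) = -81 - 9*h (M(E, h) = -9*(h + ((3 + 1) + 5)) = -9*(h + (4 + 5)) = -9*(h + 9) = -9*(9 + h) = -81 - 9*h)
c(-11, 9) + M(-3, z(-4*0))*(-112) = (8 + (⅙)*9) + (-81 - 9*(1 - 4*0))*(-112) = (8 + 3/2) + (-81 - 9*(1 + 0))*(-112) = 19/2 + (-81 - 9*1)*(-112) = 19/2 + (-81 - 9)*(-112) = 19/2 - 90*(-112) = 19/2 + 10080 = 20179/2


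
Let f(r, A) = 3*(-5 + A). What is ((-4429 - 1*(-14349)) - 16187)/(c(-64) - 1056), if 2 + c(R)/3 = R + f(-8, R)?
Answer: 2089/625 ≈ 3.3424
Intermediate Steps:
f(r, A) = -15 + 3*A
c(R) = -51 + 12*R (c(R) = -6 + 3*(R + (-15 + 3*R)) = -6 + 3*(-15 + 4*R) = -6 + (-45 + 12*R) = -51 + 12*R)
((-4429 - 1*(-14349)) - 16187)/(c(-64) - 1056) = ((-4429 - 1*(-14349)) - 16187)/((-51 + 12*(-64)) - 1056) = ((-4429 + 14349) - 16187)/((-51 - 768) - 1056) = (9920 - 16187)/(-819 - 1056) = -6267/(-1875) = -6267*(-1/1875) = 2089/625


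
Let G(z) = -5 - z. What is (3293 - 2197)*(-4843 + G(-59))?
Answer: -5248744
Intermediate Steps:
(3293 - 2197)*(-4843 + G(-59)) = (3293 - 2197)*(-4843 + (-5 - 1*(-59))) = 1096*(-4843 + (-5 + 59)) = 1096*(-4843 + 54) = 1096*(-4789) = -5248744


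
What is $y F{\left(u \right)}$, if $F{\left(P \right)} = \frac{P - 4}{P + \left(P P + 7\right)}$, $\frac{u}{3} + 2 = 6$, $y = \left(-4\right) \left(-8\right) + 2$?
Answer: $\frac{272}{163} \approx 1.6687$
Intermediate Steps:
$y = 34$ ($y = 32 + 2 = 34$)
$u = 12$ ($u = -6 + 3 \cdot 6 = -6 + 18 = 12$)
$F{\left(P \right)} = \frac{-4 + P}{7 + P + P^{2}}$ ($F{\left(P \right)} = \frac{-4 + P}{P + \left(P^{2} + 7\right)} = \frac{-4 + P}{P + \left(7 + P^{2}\right)} = \frac{-4 + P}{7 + P + P^{2}}$)
$y F{\left(u \right)} = 34 \frac{-4 + 12}{7 + 12 + 12^{2}} = 34 \frac{1}{7 + 12 + 144} \cdot 8 = 34 \cdot \frac{1}{163} \cdot 8 = 34 \cdot \frac{8}{163} = \frac{272}{163}$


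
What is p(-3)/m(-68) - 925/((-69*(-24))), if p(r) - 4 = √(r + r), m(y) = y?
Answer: -17381/28152 - I*√6/68 ≈ -0.6174 - 0.036022*I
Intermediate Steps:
p(r) = 4 + √2*√r (p(r) = 4 + √(r + r) = 4 + √(2*r) = 4 + √2*√r)
p(-3)/m(-68) - 925/((-69*(-24))) = (4 + √2*√(-3))/(-68) - 925/((-69*(-24))) = (4 + √2*(I*√3))*(-1/68) - 925/1656 = (4 + I*√6)*(-1/68) - 925*1/1656 = (-1/17 - I*√6/68) - 925/1656 = -17381/28152 - I*√6/68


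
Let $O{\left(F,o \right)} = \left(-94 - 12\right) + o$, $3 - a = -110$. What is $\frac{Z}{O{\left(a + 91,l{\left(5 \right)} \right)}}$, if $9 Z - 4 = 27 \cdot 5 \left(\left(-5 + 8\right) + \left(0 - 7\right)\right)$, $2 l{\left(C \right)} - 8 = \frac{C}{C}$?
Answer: $\frac{1072}{1827} \approx 0.58675$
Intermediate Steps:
$a = 113$ ($a = 3 - -110 = 3 + 110 = 113$)
$l{\left(C \right)} = \frac{9}{2}$ ($l{\left(C \right)} = 4 + \frac{C \frac{1}{C}}{2} = 4 + \frac{1}{2} \cdot 1 = 4 + \frac{1}{2} = \frac{9}{2}$)
$O{\left(F,o \right)} = -106 + o$
$Z = - \frac{536}{9}$ ($Z = \frac{4}{9} + \frac{27 \cdot 5 \left(\left(-5 + 8\right) + \left(0 - 7\right)\right)}{9} = \frac{4}{9} + \frac{135 \left(3 + \left(0 - 7\right)\right)}{9} = \frac{4}{9} + \frac{135 \left(3 - 7\right)}{9} = \frac{4}{9} + \frac{135 \left(-4\right)}{9} = \frac{4}{9} + \frac{1}{9} \left(-540\right) = \frac{4}{9} - 60 = - \frac{536}{9} \approx -59.556$)
$\frac{Z}{O{\left(a + 91,l{\left(5 \right)} \right)}} = - \frac{536}{9 \left(-106 + \frac{9}{2}\right)} = - \frac{536}{9 \left(- \frac{203}{2}\right)} = \left(- \frac{536}{9}\right) \left(- \frac{2}{203}\right) = \frac{1072}{1827}$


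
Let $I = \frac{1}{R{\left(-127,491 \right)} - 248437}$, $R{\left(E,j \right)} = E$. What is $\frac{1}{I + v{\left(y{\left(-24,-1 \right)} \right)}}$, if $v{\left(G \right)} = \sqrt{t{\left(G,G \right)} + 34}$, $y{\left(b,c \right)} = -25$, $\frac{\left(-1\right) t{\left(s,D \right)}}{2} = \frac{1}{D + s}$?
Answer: $\frac{6214100}{52578236843671} + \frac{308920310480 \sqrt{851}}{52578236843671} \approx 0.1714$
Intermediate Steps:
$t{\left(s,D \right)} = - \frac{2}{D + s}$
$I = - \frac{1}{248564}$ ($I = \frac{1}{-127 - 248437} = \frac{1}{-248564} = - \frac{1}{248564} \approx -4.0231 \cdot 10^{-6}$)
$v{\left(G \right)} = \sqrt{34 - \frac{1}{G}}$ ($v{\left(G \right)} = \sqrt{- \frac{2}{G + G} + 34} = \sqrt{- \frac{2}{2 G} + 34} = \sqrt{- 2 \frac{1}{2 G} + 34} = \sqrt{- \frac{1}{G} + 34} = \sqrt{34 - \frac{1}{G}}$)
$\frac{1}{I + v{\left(y{\left(-24,-1 \right)} \right)}} = \frac{1}{- \frac{1}{248564} + \sqrt{34 - \frac{1}{-25}}} = \frac{1}{- \frac{1}{248564} + \sqrt{34 - - \frac{1}{25}}} = \frac{1}{- \frac{1}{248564} + \sqrt{34 + \frac{1}{25}}} = \frac{1}{- \frac{1}{248564} + \sqrt{\frac{851}{25}}} = \frac{1}{- \frac{1}{248564} + \frac{\sqrt{851}}{5}}$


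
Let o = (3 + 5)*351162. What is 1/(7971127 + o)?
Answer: 1/10780423 ≈ 9.2761e-8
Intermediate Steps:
o = 2809296 (o = 8*351162 = 2809296)
1/(7971127 + o) = 1/(7971127 + 2809296) = 1/10780423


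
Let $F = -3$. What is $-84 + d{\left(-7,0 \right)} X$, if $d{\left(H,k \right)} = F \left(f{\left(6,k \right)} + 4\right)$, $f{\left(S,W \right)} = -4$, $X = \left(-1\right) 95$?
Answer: $-84$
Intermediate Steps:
$X = -95$
$d{\left(H,k \right)} = 0$ ($d{\left(H,k \right)} = - 3 \left(-4 + 4\right) = \left(-3\right) 0 = 0$)
$-84 + d{\left(-7,0 \right)} X = -84 + 0 \left(-95\right) = -84 + 0 = -84$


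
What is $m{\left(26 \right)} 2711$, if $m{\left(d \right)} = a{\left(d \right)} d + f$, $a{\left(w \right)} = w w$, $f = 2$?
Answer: $47653958$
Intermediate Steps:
$a{\left(w \right)} = w^{2}$
$m{\left(d \right)} = 2 + d^{3}$ ($m{\left(d \right)} = d^{2} d + 2 = d^{3} + 2 = 2 + d^{3}$)
$m{\left(26 \right)} 2711 = \left(2 + 26^{3}\right) 2711 = \left(2 + 17576\right) 2711 = 17578 \cdot 2711 = 47653958$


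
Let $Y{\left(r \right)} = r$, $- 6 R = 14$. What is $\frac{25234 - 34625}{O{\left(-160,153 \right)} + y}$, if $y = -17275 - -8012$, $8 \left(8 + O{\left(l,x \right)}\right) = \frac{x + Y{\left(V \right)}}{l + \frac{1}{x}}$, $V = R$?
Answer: $\frac{459764578}{453895381} \approx 1.0129$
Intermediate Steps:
$R = - \frac{7}{3}$ ($R = \left(- \frac{1}{6}\right) 14 = - \frac{7}{3} \approx -2.3333$)
$V = - \frac{7}{3} \approx -2.3333$
$O{\left(l,x \right)} = -8 + \frac{- \frac{7}{3} + x}{8 \left(l + \frac{1}{x}\right)}$ ($O{\left(l,x \right)} = -8 + \frac{\left(x - \frac{7}{3}\right) \frac{1}{l + \frac{1}{x}}}{8} = -8 + \frac{\left(- \frac{7}{3} + x\right) \frac{1}{l + \frac{1}{x}}}{8} = -8 + \frac{\frac{1}{l + \frac{1}{x}} \left(- \frac{7}{3} + x\right)}{8} = -8 + \frac{- \frac{7}{3} + x}{8 \left(l + \frac{1}{x}\right)}$)
$y = -9263$ ($y = -17275 + 8012 = -9263$)
$\frac{25234 - 34625}{O{\left(-160,153 \right)} + y} = \frac{25234 - 34625}{\frac{-192 - 1071 + 3 \cdot 153^{2} - \left(-30720\right) 153}{24 \left(1 - 24480\right)} - 9263} = - \frac{9391}{\frac{-192 - 1071 + 3 \cdot 23409 + 4700160}{24 \left(1 - 24480\right)} - 9263} = - \frac{9391}{\frac{-192 - 1071 + 70227 + 4700160}{24 \left(-24479\right)} - 9263} = - \frac{9391}{\frac{1}{24} \left(- \frac{1}{24479}\right) 4769124 - 9263} = - \frac{9391}{- \frac{397427}{48958} - 9263} = - \frac{9391}{- \frac{453895381}{48958}} = \left(-9391\right) \left(- \frac{48958}{453895381}\right) = \frac{459764578}{453895381}$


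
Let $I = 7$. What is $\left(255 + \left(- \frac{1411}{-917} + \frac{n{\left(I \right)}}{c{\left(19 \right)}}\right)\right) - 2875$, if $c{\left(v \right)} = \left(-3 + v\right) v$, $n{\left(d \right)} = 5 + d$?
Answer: $- \frac{182483053}{69692} \approx -2618.4$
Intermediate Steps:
$c{\left(v \right)} = v \left(-3 + v\right)$
$\left(255 + \left(- \frac{1411}{-917} + \frac{n{\left(I \right)}}{c{\left(19 \right)}}\right)\right) - 2875 = \left(255 + \left(- \frac{1411}{-917} + \frac{5 + 7}{19 \left(-3 + 19\right)}\right)\right) - 2875 = \left(255 + \left(\left(-1411\right) \left(- \frac{1}{917}\right) + \frac{12}{19 \cdot 16}\right)\right) - 2875 = \left(255 + \left(\frac{1411}{917} + \frac{12}{304}\right)\right) - 2875 = \left(255 + \left(\frac{1411}{917} + 12 \cdot \frac{1}{304}\right)\right) - 2875 = \left(255 + \left(\frac{1411}{917} + \frac{3}{76}\right)\right) - 2875 = \left(255 + \frac{109987}{69692}\right) - 2875 = \frac{17881447}{69692} - 2875 = - \frac{182483053}{69692}$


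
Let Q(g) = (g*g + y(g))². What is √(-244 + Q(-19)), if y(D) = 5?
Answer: 4*√8357 ≈ 365.67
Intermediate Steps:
Q(g) = (5 + g²)² (Q(g) = (g*g + 5)² = (g² + 5)² = (5 + g²)²)
√(-244 + Q(-19)) = √(-244 + (5 + (-19)²)²) = √(-244 + (5 + 361)²) = √(-244 + 366²) = √(-244 + 133956) = √133712 = 4*√8357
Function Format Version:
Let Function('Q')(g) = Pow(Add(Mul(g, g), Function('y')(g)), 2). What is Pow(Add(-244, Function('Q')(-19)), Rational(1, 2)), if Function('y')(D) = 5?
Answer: Mul(4, Pow(8357, Rational(1, 2))) ≈ 365.67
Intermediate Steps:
Function('Q')(g) = Pow(Add(5, Pow(g, 2)), 2) (Function('Q')(g) = Pow(Add(Mul(g, g), 5), 2) = Pow(Add(Pow(g, 2), 5), 2) = Pow(Add(5, Pow(g, 2)), 2))
Pow(Add(-244, Function('Q')(-19)), Rational(1, 2)) = Pow(Add(-244, Pow(Add(5, Pow(-19, 2)), 2)), Rational(1, 2)) = Pow(Add(-244, Pow(Add(5, 361), 2)), Rational(1, 2)) = Pow(Add(-244, Pow(366, 2)), Rational(1, 2)) = Pow(Add(-244, 133956), Rational(1, 2)) = Pow(133712, Rational(1, 2)) = Mul(4, Pow(8357, Rational(1, 2)))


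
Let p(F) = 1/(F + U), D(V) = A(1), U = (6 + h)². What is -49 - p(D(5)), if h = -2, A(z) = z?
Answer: -834/17 ≈ -49.059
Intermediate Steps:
U = 16 (U = (6 - 2)² = 4² = 16)
D(V) = 1
p(F) = 1/(16 + F) (p(F) = 1/(F + 16) = 1/(16 + F))
-49 - p(D(5)) = -49 - 1/(16 + 1) = -49 - 1/17 = -834/17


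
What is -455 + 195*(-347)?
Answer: -68120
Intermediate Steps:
-455 + 195*(-347) = -455 - 67665 = -68120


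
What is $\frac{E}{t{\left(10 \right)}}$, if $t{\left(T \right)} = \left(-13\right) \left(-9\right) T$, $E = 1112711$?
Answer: $\frac{1112711}{1170} \approx 951.04$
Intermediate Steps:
$t{\left(T \right)} = 117 T$
$\frac{E}{t{\left(10 \right)}} = \frac{1112711}{117 \cdot 10} = \frac{1112711}{1170}$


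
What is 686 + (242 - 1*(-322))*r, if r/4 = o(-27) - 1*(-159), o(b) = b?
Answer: 298478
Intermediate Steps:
r = 528 (r = 4*(-27 - 1*(-159)) = 4*(-27 + 159) = 4*132 = 528)
686 + (242 - 1*(-322))*r = 686 + (242 - 1*(-322))*528 = 686 + (242 + 322)*528 = 686 + 564*528 = 686 + 297792 = 298478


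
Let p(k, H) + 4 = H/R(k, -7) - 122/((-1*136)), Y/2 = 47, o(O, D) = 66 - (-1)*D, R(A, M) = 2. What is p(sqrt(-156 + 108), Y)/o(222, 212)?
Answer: 2985/18904 ≈ 0.15790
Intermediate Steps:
o(O, D) = 66 + D
Y = 94 (Y = 2*47 = 94)
p(k, H) = -211/68 + H/2 (p(k, H) = -4 + (H/2 - 122/((-1*136))) = -4 + (H*(1/2) - 122/(-136)) = -4 + (H/2 - 122*(-1/136)) = -4 + (H/2 + 61/68) = -4 + (61/68 + H/2) = -211/68 + H/2)
p(sqrt(-156 + 108), Y)/o(222, 212) = (-211/68 + (1/2)*94)/(66 + 212) = (-211/68 + 47)/278 = (2985/68)*(1/278) = 2985/18904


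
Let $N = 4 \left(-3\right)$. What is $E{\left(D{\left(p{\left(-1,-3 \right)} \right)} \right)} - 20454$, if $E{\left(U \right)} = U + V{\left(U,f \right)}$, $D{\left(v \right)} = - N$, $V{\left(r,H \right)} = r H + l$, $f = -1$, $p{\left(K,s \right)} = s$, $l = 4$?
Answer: $-20450$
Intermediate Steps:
$N = -12$
$V{\left(r,H \right)} = 4 + H r$ ($V{\left(r,H \right)} = r H + 4 = H r + 4 = 4 + H r$)
$D{\left(v \right)} = 12$ ($D{\left(v \right)} = \left(-1\right) \left(-12\right) = 12$)
$E{\left(U \right)} = 4$ ($E{\left(U \right)} = U - \left(-4 + U\right) = 4$)
$E{\left(D{\left(p{\left(-1,-3 \right)} \right)} \right)} - 20454 = 4 - 20454 = -20450$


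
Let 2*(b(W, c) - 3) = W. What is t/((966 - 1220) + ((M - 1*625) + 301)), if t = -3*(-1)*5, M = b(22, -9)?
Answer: -5/188 ≈ -0.026596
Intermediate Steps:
b(W, c) = 3 + W/2
M = 14 (M = 3 + (½)*22 = 3 + 11 = 14)
t = 15 (t = 3*5 = 15)
t/((966 - 1220) + ((M - 1*625) + 301)) = 15/((966 - 1220) + ((14 - 1*625) + 301)) = 15/(-254 + ((14 - 625) + 301)) = 15/(-254 + (-611 + 301)) = 15/(-254 - 310) = 15/(-564) = 15*(-1/564) = -5/188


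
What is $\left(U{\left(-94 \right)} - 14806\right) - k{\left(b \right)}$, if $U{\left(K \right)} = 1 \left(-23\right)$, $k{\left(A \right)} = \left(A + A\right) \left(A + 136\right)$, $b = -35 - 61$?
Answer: $-7149$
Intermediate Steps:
$b = -96$ ($b = -35 - 61 = -96$)
$k{\left(A \right)} = 2 A \left(136 + A\right)$
$U{\left(K \right)} = -23$
$\left(U{\left(-94 \right)} - 14806\right) - k{\left(b \right)} = \left(-23 - 14806\right) - 2 \left(-96\right) \left(136 - 96\right) = -14829 - 2 \left(-96\right) 40 = -14829 - -7680 = -14829 + 7680 = -7149$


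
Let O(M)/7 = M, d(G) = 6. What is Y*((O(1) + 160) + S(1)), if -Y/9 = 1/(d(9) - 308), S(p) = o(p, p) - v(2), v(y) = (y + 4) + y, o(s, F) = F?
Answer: 720/151 ≈ 4.7682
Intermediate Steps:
O(M) = 7*M
v(y) = 4 + 2*y (v(y) = (4 + y) + y = 4 + 2*y)
S(p) = -8 + p (S(p) = p - (4 + 2*2) = p - (4 + 4) = p - 1*8 = p - 8 = -8 + p)
Y = 9/302 (Y = -9/(6 - 308) = -9/(-302) = -9*(-1/302) = 9/302 ≈ 0.029801)
Y*((O(1) + 160) + S(1)) = 9*((7*1 + 160) + (-8 + 1))/302 = 9*((7 + 160) - 7)/302 = 9*(167 - 7)/302 = (9/302)*160 = 720/151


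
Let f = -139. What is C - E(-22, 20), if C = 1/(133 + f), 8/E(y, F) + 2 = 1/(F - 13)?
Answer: 323/78 ≈ 4.1410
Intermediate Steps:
E(y, F) = 8/(-2 + 1/(-13 + F)) (E(y, F) = 8/(-2 + 1/(F - 13)) = 8/(-2 + 1/(-13 + F)))
C = -1/6 (C = 1/(133 - 139) = 1/(-6) = -1/6 ≈ -0.16667)
C - E(-22, 20) = -1/6 - 8*(13 - 1*20)/(-27 + 2*20) = -1/6 - 8*(13 - 20)/(-27 + 40) = -1/6 - 8*(-7)/13 = -1/6 - 1*(-56/13) = -1/6 + 56/13 = 323/78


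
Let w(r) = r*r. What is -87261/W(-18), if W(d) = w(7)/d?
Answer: 1570698/49 ≈ 32055.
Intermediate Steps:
w(r) = r²
W(d) = 49/d (W(d) = 7²/d = 49/d)
-87261/W(-18) = -87261/(49/(-18)) = -87261/(49*(-1/18)) = -87261/(-49/18) = -87261*(-18/49) = 1570698/49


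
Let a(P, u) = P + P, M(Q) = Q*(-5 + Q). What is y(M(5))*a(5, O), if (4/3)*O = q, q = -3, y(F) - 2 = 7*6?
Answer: 440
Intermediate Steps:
y(F) = 44 (y(F) = 2 + 7*6 = 2 + 42 = 44)
O = -9/4 (O = (¾)*(-3) = -9/4 ≈ -2.2500)
a(P, u) = 2*P
y(M(5))*a(5, O) = 44*(2*5) = 44*10 = 440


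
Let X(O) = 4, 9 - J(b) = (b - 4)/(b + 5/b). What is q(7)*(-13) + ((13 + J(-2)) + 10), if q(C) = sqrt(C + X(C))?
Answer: 92/3 - 13*sqrt(11) ≈ -12.449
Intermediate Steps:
J(b) = 9 - (-4 + b)/(b + 5/b) (J(b) = 9 - (b - 4)/(b + 5/b) = 9 - (-4 + b)/(b + 5/b))
q(C) = sqrt(4 + C) (q(C) = sqrt(C + 4) = sqrt(4 + C))
q(7)*(-13) + ((13 + J(-2)) + 10) = sqrt(4 + 7)*(-13) + ((13 + (45 + 4*(-2) + 8*(-2)**2)/(5 + (-2)**2)) + 10) = sqrt(11)*(-13) + ((13 + (45 - 8 + 8*4)/(5 + 4)) + 10) = -13*sqrt(11) + ((13 + (45 - 8 + 32)/9) + 10) = -13*sqrt(11) + ((13 + (1/9)*69) + 10) = -13*sqrt(11) + ((13 + 23/3) + 10) = -13*sqrt(11) + (62/3 + 10) = -13*sqrt(11) + 92/3 = 92/3 - 13*sqrt(11)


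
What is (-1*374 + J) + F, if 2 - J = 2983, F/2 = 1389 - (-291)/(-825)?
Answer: -158869/275 ≈ -577.71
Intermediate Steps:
F = 763756/275 (F = 2*(1389 - (-291)/(-825)) = 2*(1389 - (-291)*(-1)/825) = 2*(1389 - 1*97/275) = 2*(1389 - 97/275) = 2*(381878/275) = 763756/275 ≈ 2777.3)
J = -2981 (J = 2 - 1*2983 = 2 - 2983 = -2981)
(-1*374 + J) + F = (-1*374 - 2981) + 763756/275 = (-374 - 2981) + 763756/275 = -3355 + 763756/275 = -158869/275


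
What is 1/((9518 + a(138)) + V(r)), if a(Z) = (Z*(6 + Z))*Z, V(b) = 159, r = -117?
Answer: 1/2752013 ≈ 3.6337e-7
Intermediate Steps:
a(Z) = Z²*(6 + Z)
1/((9518 + a(138)) + V(r)) = 1/((9518 + 138²*(6 + 138)) + 159) = 1/((9518 + 19044*144) + 159) = 1/((9518 + 2742336) + 159) = 1/(2751854 + 159) = 1/2752013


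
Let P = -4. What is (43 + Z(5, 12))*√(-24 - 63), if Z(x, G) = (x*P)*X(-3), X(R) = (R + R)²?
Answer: -677*I*√87 ≈ -6314.6*I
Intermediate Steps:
X(R) = 4*R² (X(R) = (2*R)² = 4*R²)
Z(x, G) = -144*x (Z(x, G) = (x*(-4))*(4*(-3)²) = (-4*x)*(4*9) = -4*x*36 = -144*x)
(43 + Z(5, 12))*√(-24 - 63) = (43 - 144*5)*√(-24 - 63) = (43 - 720)*√(-87) = -677*I*√87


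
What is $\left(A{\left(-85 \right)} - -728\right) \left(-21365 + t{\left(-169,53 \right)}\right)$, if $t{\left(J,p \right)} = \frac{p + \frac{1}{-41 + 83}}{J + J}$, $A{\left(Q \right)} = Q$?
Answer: $- \frac{195021750181}{14196} \approx -1.3738 \cdot 10^{7}$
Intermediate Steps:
$t{\left(J,p \right)} = \frac{\frac{1}{42} + p}{2 J}$ ($t{\left(J,p \right)} = \frac{p + \frac{1}{42}}{2 J} = \left(p + \frac{1}{42}\right) \frac{1}{2 J} = \left(\frac{1}{42} + p\right) \frac{1}{2 J} = \frac{\frac{1}{42} + p}{2 J}$)
$\left(A{\left(-85 \right)} - -728\right) \left(-21365 + t{\left(-169,53 \right)}\right) = \left(-85 - -728\right) \left(-21365 + \frac{1 + 42 \cdot 53}{84 \left(-169\right)}\right) = \left(-85 + 728\right) \left(-21365 + \frac{1}{84} \left(- \frac{1}{169}\right) \left(1 + 2226\right)\right) = 643 \left(-21365 + \frac{1}{84} \left(- \frac{1}{169}\right) 2227\right) = 643 \left(-21365 - \frac{2227}{14196}\right) = 643 \left(- \frac{303299767}{14196}\right) = - \frac{195021750181}{14196}$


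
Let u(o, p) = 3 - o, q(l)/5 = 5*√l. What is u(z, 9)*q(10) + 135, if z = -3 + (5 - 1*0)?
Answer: 135 + 25*√10 ≈ 214.06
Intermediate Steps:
q(l) = 25*√l (q(l) = 5*(5*√l) = 25*√l)
z = 2 (z = -3 + (5 + 0) = -3 + 5 = 2)
u(z, 9)*q(10) + 135 = (3 - 1*2)*(25*√10) + 135 = (3 - 2)*(25*√10) + 135 = 1*(25*√10) + 135 = 25*√10 + 135 = 135 + 25*√10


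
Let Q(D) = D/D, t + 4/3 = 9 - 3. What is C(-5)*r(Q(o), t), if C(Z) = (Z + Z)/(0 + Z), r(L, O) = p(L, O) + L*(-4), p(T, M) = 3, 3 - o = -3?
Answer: -2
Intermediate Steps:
o = 6 (o = 3 - 1*(-3) = 3 + 3 = 6)
t = 14/3 (t = -4/3 + (9 - 3) = -4/3 + 6 = 14/3 ≈ 4.6667)
Q(D) = 1
r(L, O) = 3 - 4*L (r(L, O) = 3 + L*(-4) = 3 - 4*L)
C(Z) = 2 (C(Z) = (2*Z)/Z = 2)
C(-5)*r(Q(o), t) = 2*(3 - 4*1) = 2*(3 - 4) = 2*(-1) = -2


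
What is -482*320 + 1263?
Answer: -152977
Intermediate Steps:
-482*320 + 1263 = -154240 + 1263 = -152977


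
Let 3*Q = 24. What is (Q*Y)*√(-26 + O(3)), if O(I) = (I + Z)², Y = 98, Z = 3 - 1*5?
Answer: 3920*I ≈ 3920.0*I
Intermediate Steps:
Z = -2 (Z = 3 - 5 = -2)
O(I) = (-2 + I)² (O(I) = (I - 2)² = (-2 + I)²)
Q = 8 (Q = (⅓)*24 = 8)
(Q*Y)*√(-26 + O(3)) = (8*98)*√(-26 + (-2 + 3)²) = 784*√(-26 + 1²) = 784*√(-26 + 1) = 784*√(-25) = 784*(5*I) = 3920*I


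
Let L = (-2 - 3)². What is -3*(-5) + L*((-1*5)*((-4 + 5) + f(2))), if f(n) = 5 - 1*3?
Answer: -360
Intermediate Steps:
f(n) = 2 (f(n) = 5 - 3 = 2)
L = 25 (L = (-5)² = 25)
-3*(-5) + L*((-1*5)*((-4 + 5) + f(2))) = -3*(-5) + 25*((-1*5)*((-4 + 5) + 2)) = 15 + 25*(-5*(1 + 2)) = 15 + 25*(-5*3) = 15 + 25*(-15) = 15 - 375 = -360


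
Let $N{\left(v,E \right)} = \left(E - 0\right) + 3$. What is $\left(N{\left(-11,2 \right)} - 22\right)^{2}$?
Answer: $289$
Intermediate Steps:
$N{\left(v,E \right)} = 3 + E$ ($N{\left(v,E \right)} = \left(E + 0\right) + 3 = E + 3 = 3 + E$)
$\left(N{\left(-11,2 \right)} - 22\right)^{2} = \left(\left(3 + 2\right) - 22\right)^{2} = \left(5 - 22\right)^{2} = \left(-17\right)^{2} = 289$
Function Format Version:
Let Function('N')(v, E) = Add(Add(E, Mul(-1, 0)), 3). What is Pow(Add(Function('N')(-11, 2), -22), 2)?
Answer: 289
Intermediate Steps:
Function('N')(v, E) = Add(3, E) (Function('N')(v, E) = Add(Add(E, 0), 3) = Add(E, 3) = Add(3, E))
Pow(Add(Function('N')(-11, 2), -22), 2) = Pow(Add(Add(3, 2), -22), 2) = Pow(Add(5, -22), 2) = Pow(-17, 2) = 289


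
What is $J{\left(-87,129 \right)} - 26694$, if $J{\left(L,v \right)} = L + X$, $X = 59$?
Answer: $-26722$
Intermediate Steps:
$J{\left(L,v \right)} = 59 + L$ ($J{\left(L,v \right)} = L + 59 = 59 + L$)
$J{\left(-87,129 \right)} - 26694 = \left(59 - 87\right) - 26694 = -28 - 26694 = -26722$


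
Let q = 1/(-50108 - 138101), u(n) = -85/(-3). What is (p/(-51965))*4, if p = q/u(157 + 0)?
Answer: 12/831323858225 ≈ 1.4435e-11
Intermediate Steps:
u(n) = 85/3 (u(n) = -85*(-⅓) = 85/3)
q = -1/188209 (q = 1/(-188209) = -1/188209 ≈ -5.3132e-6)
p = -3/15997765 (p = -1/(188209*85/3) = -1/188209*3/85 = -3/15997765 ≈ -1.8753e-7)
(p/(-51965))*4 = -3/15997765/(-51965)*4 = -3/15997765*(-1/51965)*4 = (3/831323858225)*4 = 12/831323858225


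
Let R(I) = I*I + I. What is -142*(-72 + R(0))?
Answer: 10224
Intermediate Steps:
R(I) = I + I² (R(I) = I² + I = I + I²)
-142*(-72 + R(0)) = -142*(-72 + 0*(1 + 0)) = -142*(-72 + 0*1) = -142*(-72 + 0) = -142*(-72) = 10224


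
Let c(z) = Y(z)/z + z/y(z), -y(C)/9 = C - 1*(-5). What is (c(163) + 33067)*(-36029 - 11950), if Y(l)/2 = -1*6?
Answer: -14481689645903/9128 ≈ -1.5865e+9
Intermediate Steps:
Y(l) = -12 (Y(l) = 2*(-1*6) = 2*(-6) = -12)
y(C) = -45 - 9*C (y(C) = -9*(C - 1*(-5)) = -9*(C + 5) = -9*(5 + C) = -45 - 9*C)
c(z) = -12/z + z/(-45 - 9*z)
(c(163) + 33067)*(-36029 - 11950) = ((1/9)*(-540 - 1*163**2 - 108*163)/(163*(5 + 163)) + 33067)*(-36029 - 11950) = ((1/9)*(1/163)*(-540 - 1*26569 - 17604)/168 + 33067)*(-47979) = ((1/9)*(1/163)*(1/168)*(-540 - 26569 - 17604) + 33067)*(-47979) = ((1/9)*(1/163)*(1/168)*(-44713) + 33067)*(-47979) = (-44713/246456 + 33067)*(-47979) = (8149515839/246456)*(-47979) = -14481689645903/9128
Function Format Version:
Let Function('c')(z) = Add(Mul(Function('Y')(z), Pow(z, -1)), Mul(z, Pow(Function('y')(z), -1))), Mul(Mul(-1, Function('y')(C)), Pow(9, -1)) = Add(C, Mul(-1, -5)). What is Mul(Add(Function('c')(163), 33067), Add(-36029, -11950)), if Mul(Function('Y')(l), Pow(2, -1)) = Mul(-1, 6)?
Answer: Rational(-14481689645903, 9128) ≈ -1.5865e+9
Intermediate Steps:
Function('Y')(l) = -12 (Function('Y')(l) = Mul(2, Mul(-1, 6)) = Mul(2, -6) = -12)
Function('y')(C) = Add(-45, Mul(-9, C)) (Function('y')(C) = Mul(-9, Add(C, Mul(-1, -5))) = Mul(-9, Add(C, 5)) = Mul(-9, Add(5, C)) = Add(-45, Mul(-9, C)))
Function('c')(z) = Add(Mul(-12, Pow(z, -1)), Mul(z, Pow(Add(-45, Mul(-9, z)), -1)))
Mul(Add(Function('c')(163), 33067), Add(-36029, -11950)) = Mul(Add(Mul(Rational(1, 9), Pow(163, -1), Pow(Add(5, 163), -1), Add(-540, Mul(-1, Pow(163, 2)), Mul(-108, 163))), 33067), Add(-36029, -11950)) = Mul(Add(Mul(Rational(1, 9), Rational(1, 163), Pow(168, -1), Add(-540, Mul(-1, 26569), -17604)), 33067), -47979) = Mul(Add(Mul(Rational(1, 9), Rational(1, 163), Rational(1, 168), Add(-540, -26569, -17604)), 33067), -47979) = Mul(Add(Mul(Rational(1, 9), Rational(1, 163), Rational(1, 168), -44713), 33067), -47979) = Mul(Add(Rational(-44713, 246456), 33067), -47979) = Mul(Rational(8149515839, 246456), -47979) = Rational(-14481689645903, 9128)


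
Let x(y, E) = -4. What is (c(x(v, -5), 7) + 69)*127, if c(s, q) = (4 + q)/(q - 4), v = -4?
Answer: 27686/3 ≈ 9228.7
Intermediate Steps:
c(s, q) = (4 + q)/(-4 + q)
(c(x(v, -5), 7) + 69)*127 = ((4 + 7)/(-4 + 7) + 69)*127 = (11/3 + 69)*127 = (218/3)*127 = 27686/3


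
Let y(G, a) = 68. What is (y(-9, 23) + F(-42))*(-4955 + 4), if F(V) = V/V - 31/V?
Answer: -14501479/42 ≈ -3.4527e+5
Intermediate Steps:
F(V) = 1 - 31/V
(y(-9, 23) + F(-42))*(-4955 + 4) = (68 + (-31 - 42)/(-42))*(-4955 + 4) = (68 - 1/42*(-73))*(-4951) = (68 + 73/42)*(-4951) = (2929/42)*(-4951) = -14501479/42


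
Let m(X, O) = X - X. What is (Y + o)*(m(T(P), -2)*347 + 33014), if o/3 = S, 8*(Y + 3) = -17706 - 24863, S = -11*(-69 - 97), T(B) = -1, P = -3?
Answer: 20320117/4 ≈ 5.0800e+6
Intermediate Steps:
m(X, O) = 0
S = 1826 (S = -11*(-166) = 1826)
Y = -42593/8 (Y = -3 + (-17706 - 24863)/8 = -3 + (1/8)*(-42569) = -3 - 42569/8 = -42593/8 ≈ -5324.1)
o = 5478 (o = 3*1826 = 5478)
(Y + o)*(m(T(P), -2)*347 + 33014) = (-42593/8 + 5478)*(0*347 + 33014) = 1231*(0 + 33014)/8 = (1231/8)*33014 = 20320117/4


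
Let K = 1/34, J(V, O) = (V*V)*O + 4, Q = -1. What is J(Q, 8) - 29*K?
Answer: 379/34 ≈ 11.147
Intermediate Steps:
J(V, O) = 4 + O*V² (J(V, O) = V²*O + 4 = O*V² + 4 = 4 + O*V²)
K = 1/34 ≈ 0.029412
J(Q, 8) - 29*K = (4 + 8*(-1)²) - 29*1/34 = (4 + 8*1) - 29/34 = (4 + 8) - 29/34 = 12 - 29/34 = 379/34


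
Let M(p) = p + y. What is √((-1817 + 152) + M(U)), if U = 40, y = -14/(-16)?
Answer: I*√25986/4 ≈ 40.3*I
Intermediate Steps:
y = 7/8 (y = -14*(-1/16) = 7/8 ≈ 0.87500)
M(p) = 7/8 + p (M(p) = p + 7/8 = 7/8 + p)
√((-1817 + 152) + M(U)) = √((-1817 + 152) + (7/8 + 40)) = √(-1665 + 327/8) = √(-12993/8) = I*√25986/4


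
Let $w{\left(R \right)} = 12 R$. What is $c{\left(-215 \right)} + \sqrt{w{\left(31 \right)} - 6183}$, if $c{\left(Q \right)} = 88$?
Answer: $88 + i \sqrt{5811} \approx 88.0 + 76.23 i$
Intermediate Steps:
$c{\left(-215 \right)} + \sqrt{w{\left(31 \right)} - 6183} = 88 + \sqrt{12 \cdot 31 - 6183} = 88 + \sqrt{372 - 6183} = 88 + \sqrt{-5811} = 88 + i \sqrt{5811}$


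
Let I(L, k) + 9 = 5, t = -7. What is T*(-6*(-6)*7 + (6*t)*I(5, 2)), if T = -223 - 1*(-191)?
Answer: -13440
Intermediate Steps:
I(L, k) = -4 (I(L, k) = -9 + 5 = -4)
T = -32 (T = -223 + 191 = -32)
T*(-6*(-6)*7 + (6*t)*I(5, 2)) = -32*(-6*(-6)*7 + (6*(-7))*(-4)) = -32*(36*7 - 42*(-4)) = -32*(252 + 168) = -32*420 = -13440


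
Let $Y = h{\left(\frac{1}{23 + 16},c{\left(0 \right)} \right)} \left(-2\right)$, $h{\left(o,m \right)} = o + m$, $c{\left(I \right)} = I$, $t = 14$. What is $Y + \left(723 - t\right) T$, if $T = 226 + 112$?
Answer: $\frac{9346036}{39} \approx 2.3964 \cdot 10^{5}$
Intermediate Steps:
$T = 338$
$h{\left(o,m \right)} = m + o$
$Y = - \frac{2}{39}$ ($Y = \left(0 + \frac{1}{23 + 16}\right) \left(-2\right) = \left(0 + \frac{1}{39}\right) \left(-2\right) = \frac{1}{39} \left(-2\right) = - \frac{2}{39} \approx -0.051282$)
$Y + \left(723 - t\right) T = - \frac{2}{39} + \left(723 - 14\right) 338 = - \frac{2}{39} + 709 \cdot 338 = - \frac{2}{39} + 239642 = \frac{9346036}{39}$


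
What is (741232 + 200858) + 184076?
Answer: 1126166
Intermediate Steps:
(741232 + 200858) + 184076 = 942090 + 184076 = 1126166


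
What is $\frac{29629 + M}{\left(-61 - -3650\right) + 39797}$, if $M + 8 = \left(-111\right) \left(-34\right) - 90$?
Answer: $\frac{33305}{43386} \approx 0.76764$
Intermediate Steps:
$M = 3676$ ($M = -8 - -3684 = -8 + \left(3774 - 90\right) = -8 + 3684 = 3676$)
$\frac{29629 + M}{\left(-61 - -3650\right) + 39797} = \frac{29629 + 3676}{\left(-61 - -3650\right) + 39797} = \frac{33305}{\left(-61 + 3650\right) + 39797} = \frac{33305}{3589 + 39797} = \frac{33305}{43386}$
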